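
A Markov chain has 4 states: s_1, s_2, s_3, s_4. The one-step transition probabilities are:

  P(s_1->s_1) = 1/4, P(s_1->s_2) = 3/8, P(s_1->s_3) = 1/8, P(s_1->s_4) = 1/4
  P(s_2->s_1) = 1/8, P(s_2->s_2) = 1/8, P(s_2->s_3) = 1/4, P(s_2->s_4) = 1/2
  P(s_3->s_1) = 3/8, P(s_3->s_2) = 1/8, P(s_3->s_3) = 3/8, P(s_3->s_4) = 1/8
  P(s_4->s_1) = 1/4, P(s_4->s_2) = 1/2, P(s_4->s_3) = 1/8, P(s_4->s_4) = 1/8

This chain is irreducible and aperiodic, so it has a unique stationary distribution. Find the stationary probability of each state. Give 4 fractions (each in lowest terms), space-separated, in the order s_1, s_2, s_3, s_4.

Answer: 132/547 155/547 117/547 143/547

Derivation:
The stationary distribution satisfies pi = pi * P, i.e.:
  pi_s_1 = 1/4*pi_s_1 + 1/8*pi_s_2 + 3/8*pi_s_3 + 1/4*pi_s_4
  pi_s_2 = 3/8*pi_s_1 + 1/8*pi_s_2 + 1/8*pi_s_3 + 1/2*pi_s_4
  pi_s_3 = 1/8*pi_s_1 + 1/4*pi_s_2 + 3/8*pi_s_3 + 1/8*pi_s_4
  pi_s_4 = 1/4*pi_s_1 + 1/2*pi_s_2 + 1/8*pi_s_3 + 1/8*pi_s_4
with normalization: pi_s_1 + pi_s_2 + pi_s_3 + pi_s_4 = 1.

Using the first 3 balance equations plus normalization, the linear system A*pi = b is:
  [-3/4, 1/8, 3/8, 1/4] . pi = 0
  [3/8, -7/8, 1/8, 1/2] . pi = 0
  [1/8, 1/4, -5/8, 1/8] . pi = 0
  [1, 1, 1, 1] . pi = 1

Solving yields:
  pi_s_1 = 132/547
  pi_s_2 = 155/547
  pi_s_3 = 117/547
  pi_s_4 = 143/547

Verification (pi * P):
  132/547*1/4 + 155/547*1/8 + 117/547*3/8 + 143/547*1/4 = 132/547 = pi_s_1  (ok)
  132/547*3/8 + 155/547*1/8 + 117/547*1/8 + 143/547*1/2 = 155/547 = pi_s_2  (ok)
  132/547*1/8 + 155/547*1/4 + 117/547*3/8 + 143/547*1/8 = 117/547 = pi_s_3  (ok)
  132/547*1/4 + 155/547*1/2 + 117/547*1/8 + 143/547*1/8 = 143/547 = pi_s_4  (ok)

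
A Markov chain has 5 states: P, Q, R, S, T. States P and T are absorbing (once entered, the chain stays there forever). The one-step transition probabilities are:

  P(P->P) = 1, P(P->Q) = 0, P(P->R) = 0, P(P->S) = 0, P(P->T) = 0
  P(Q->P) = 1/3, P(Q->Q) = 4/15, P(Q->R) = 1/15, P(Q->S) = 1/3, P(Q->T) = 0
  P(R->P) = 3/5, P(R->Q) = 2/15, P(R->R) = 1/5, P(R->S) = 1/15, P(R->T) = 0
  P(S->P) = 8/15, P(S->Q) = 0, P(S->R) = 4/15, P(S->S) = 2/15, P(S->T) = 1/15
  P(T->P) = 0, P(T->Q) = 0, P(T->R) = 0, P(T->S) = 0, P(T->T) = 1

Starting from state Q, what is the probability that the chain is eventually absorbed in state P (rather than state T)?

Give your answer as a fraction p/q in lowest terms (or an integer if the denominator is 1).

Let a_i = P(absorbed in P | start in state i).
Boundary conditions: a_P = 1, a_T = 0.
For each transient state i, a_i = sum_j P(i->j) * a_j:
  a_Q = 1/3*a_P + 4/15*a_Q + 1/15*a_R + 1/3*a_S + 0*a_T
  a_R = 3/5*a_P + 2/15*a_Q + 1/5*a_R + 1/15*a_S + 0*a_T
  a_S = 8/15*a_P + 0*a_Q + 4/15*a_R + 2/15*a_S + 1/15*a_T

Substituting a_P = 1 and a_T = 0, rearrange to (I - Q) a = r where r[i] = P(i -> P):
  [11/15, -1/15, -1/3] . (a_Q, a_R, a_S) = 1/3
  [-2/15, 4/5, -1/15] . (a_Q, a_R, a_S) = 3/5
  [0, -4/15, 13/15] . (a_Q, a_R, a_S) = 8/15

Solving yields:
  a_Q = 1545/1606
  a_R = 1585/1606
  a_S = 738/803

Starting state is Q, so the absorption probability is a_Q = 1545/1606.

Answer: 1545/1606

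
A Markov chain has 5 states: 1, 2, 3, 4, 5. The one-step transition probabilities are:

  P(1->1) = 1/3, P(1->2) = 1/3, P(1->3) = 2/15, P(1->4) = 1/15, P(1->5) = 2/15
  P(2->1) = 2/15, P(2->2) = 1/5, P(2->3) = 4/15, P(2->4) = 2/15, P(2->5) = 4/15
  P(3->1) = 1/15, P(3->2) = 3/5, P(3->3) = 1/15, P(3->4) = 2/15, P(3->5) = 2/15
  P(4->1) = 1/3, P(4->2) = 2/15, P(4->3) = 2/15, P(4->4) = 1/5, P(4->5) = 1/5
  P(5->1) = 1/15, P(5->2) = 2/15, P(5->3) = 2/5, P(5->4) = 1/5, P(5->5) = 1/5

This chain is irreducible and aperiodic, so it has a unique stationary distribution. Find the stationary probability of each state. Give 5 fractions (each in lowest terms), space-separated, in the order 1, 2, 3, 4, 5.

Answer: 596/3521 6989/24647 5148/24647 3564/24647 682/3521

Derivation:
The stationary distribution satisfies pi = pi * P, i.e.:
  pi_1 = 1/3*pi_1 + 2/15*pi_2 + 1/15*pi_3 + 1/3*pi_4 + 1/15*pi_5
  pi_2 = 1/3*pi_1 + 1/5*pi_2 + 3/5*pi_3 + 2/15*pi_4 + 2/15*pi_5
  pi_3 = 2/15*pi_1 + 4/15*pi_2 + 1/15*pi_3 + 2/15*pi_4 + 2/5*pi_5
  pi_4 = 1/15*pi_1 + 2/15*pi_2 + 2/15*pi_3 + 1/5*pi_4 + 1/5*pi_5
  pi_5 = 2/15*pi_1 + 4/15*pi_2 + 2/15*pi_3 + 1/5*pi_4 + 1/5*pi_5
with normalization: pi_1 + pi_2 + pi_3 + pi_4 + pi_5 = 1.

Using the first 4 balance equations plus normalization, the linear system A*pi = b is:
  [-2/3, 2/15, 1/15, 1/3, 1/15] . pi = 0
  [1/3, -4/5, 3/5, 2/15, 2/15] . pi = 0
  [2/15, 4/15, -14/15, 2/15, 2/5] . pi = 0
  [1/15, 2/15, 2/15, -4/5, 1/5] . pi = 0
  [1, 1, 1, 1, 1] . pi = 1

Solving yields:
  pi_1 = 596/3521
  pi_2 = 6989/24647
  pi_3 = 5148/24647
  pi_4 = 3564/24647
  pi_5 = 682/3521

Verification (pi * P):
  596/3521*1/3 + 6989/24647*2/15 + 5148/24647*1/15 + 3564/24647*1/3 + 682/3521*1/15 = 596/3521 = pi_1  (ok)
  596/3521*1/3 + 6989/24647*1/5 + 5148/24647*3/5 + 3564/24647*2/15 + 682/3521*2/15 = 6989/24647 = pi_2  (ok)
  596/3521*2/15 + 6989/24647*4/15 + 5148/24647*1/15 + 3564/24647*2/15 + 682/3521*2/5 = 5148/24647 = pi_3  (ok)
  596/3521*1/15 + 6989/24647*2/15 + 5148/24647*2/15 + 3564/24647*1/5 + 682/3521*1/5 = 3564/24647 = pi_4  (ok)
  596/3521*2/15 + 6989/24647*4/15 + 5148/24647*2/15 + 3564/24647*1/5 + 682/3521*1/5 = 682/3521 = pi_5  (ok)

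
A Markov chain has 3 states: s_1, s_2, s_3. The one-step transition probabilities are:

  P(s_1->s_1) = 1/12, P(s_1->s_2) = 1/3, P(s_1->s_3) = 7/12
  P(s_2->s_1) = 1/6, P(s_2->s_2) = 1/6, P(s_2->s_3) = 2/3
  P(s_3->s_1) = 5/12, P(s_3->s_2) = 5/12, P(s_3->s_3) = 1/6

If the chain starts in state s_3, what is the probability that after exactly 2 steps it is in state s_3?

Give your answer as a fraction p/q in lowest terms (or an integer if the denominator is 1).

Answer: 79/144

Derivation:
Computing P^2 by repeated multiplication:
P^1 =
  s_1: [1/12, 1/3, 7/12]
  s_2: [1/6, 1/6, 2/3]
  s_3: [5/12, 5/12, 1/6]
P^2 =
  s_1: [11/36, 47/144, 53/144]
  s_2: [23/72, 13/36, 23/72]
  s_3: [25/144, 5/18, 79/144]

(P^2)[s_3 -> s_3] = 79/144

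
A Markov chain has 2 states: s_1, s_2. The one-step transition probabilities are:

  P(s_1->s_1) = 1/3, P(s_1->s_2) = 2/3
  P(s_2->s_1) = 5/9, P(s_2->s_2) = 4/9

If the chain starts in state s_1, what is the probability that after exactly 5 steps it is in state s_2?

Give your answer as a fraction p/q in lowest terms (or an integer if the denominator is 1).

Answer: 10742/19683

Derivation:
Computing P^5 by repeated multiplication:
P^1 =
  s_1: [1/3, 2/3]
  s_2: [5/9, 4/9]
P^2 =
  s_1: [13/27, 14/27]
  s_2: [35/81, 46/81]
P^3 =
  s_1: [109/243, 134/243]
  s_2: [335/729, 394/729]
P^4 =
  s_1: [997/2187, 1190/2187]
  s_2: [2975/6561, 3586/6561]
P^5 =
  s_1: [8941/19683, 10742/19683]
  s_2: [26855/59049, 32194/59049]

(P^5)[s_1 -> s_2] = 10742/19683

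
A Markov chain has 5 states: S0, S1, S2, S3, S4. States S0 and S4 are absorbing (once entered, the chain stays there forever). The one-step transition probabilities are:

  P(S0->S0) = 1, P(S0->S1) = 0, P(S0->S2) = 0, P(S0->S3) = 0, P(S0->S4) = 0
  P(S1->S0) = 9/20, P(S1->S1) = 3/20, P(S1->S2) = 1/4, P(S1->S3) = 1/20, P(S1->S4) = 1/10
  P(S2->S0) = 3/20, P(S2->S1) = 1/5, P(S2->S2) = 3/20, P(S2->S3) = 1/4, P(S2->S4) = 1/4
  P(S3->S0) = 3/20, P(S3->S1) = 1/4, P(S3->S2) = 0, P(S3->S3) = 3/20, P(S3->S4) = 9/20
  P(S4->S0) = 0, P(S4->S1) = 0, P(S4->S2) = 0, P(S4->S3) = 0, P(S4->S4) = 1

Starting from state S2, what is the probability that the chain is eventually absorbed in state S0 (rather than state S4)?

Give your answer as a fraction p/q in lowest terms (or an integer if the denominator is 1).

Let a_i = P(absorbed in S0 | start in state i).
Boundary conditions: a_S0 = 1, a_S4 = 0.
For each transient state i, a_i = sum_j P(i->j) * a_j:
  a_S1 = 9/20*a_S0 + 3/20*a_S1 + 1/4*a_S2 + 1/20*a_S3 + 1/10*a_S4
  a_S2 = 3/20*a_S0 + 1/5*a_S1 + 3/20*a_S2 + 1/4*a_S3 + 1/4*a_S4
  a_S3 = 3/20*a_S0 + 1/4*a_S1 + 0*a_S2 + 3/20*a_S3 + 9/20*a_S4

Substituting a_S0 = 1 and a_S4 = 0, rearrange to (I - Q) a = r where r[i] = P(i -> S0):
  [17/20, -1/4, -1/20] . (a_S1, a_S2, a_S3) = 9/20
  [-1/5, 17/20, -1/4] . (a_S1, a_S2, a_S3) = 3/20
  [-1/4, 0, 17/20] . (a_S1, a_S2, a_S3) = 3/20

Solving yields:
  a_S1 = 2982/4363
  a_S2 = 1956/4363
  a_S3 = 1647/4363

Starting state is S2, so the absorption probability is a_S2 = 1956/4363.

Answer: 1956/4363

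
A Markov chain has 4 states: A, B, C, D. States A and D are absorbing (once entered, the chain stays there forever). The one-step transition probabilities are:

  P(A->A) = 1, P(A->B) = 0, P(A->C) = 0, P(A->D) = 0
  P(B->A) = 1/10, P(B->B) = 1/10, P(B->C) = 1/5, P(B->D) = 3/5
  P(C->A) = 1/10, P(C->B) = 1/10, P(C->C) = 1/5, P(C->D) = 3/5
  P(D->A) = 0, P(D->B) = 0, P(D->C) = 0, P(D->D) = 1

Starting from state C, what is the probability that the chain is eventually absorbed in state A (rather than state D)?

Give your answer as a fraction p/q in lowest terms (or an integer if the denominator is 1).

Let a_i = P(absorbed in A | start in state i).
Boundary conditions: a_A = 1, a_D = 0.
For each transient state i, a_i = sum_j P(i->j) * a_j:
  a_B = 1/10*a_A + 1/10*a_B + 1/5*a_C + 3/5*a_D
  a_C = 1/10*a_A + 1/10*a_B + 1/5*a_C + 3/5*a_D

Substituting a_A = 1 and a_D = 0, rearrange to (I - Q) a = r where r[i] = P(i -> A):
  [9/10, -1/5] . (a_B, a_C) = 1/10
  [-1/10, 4/5] . (a_B, a_C) = 1/10

Solving yields:
  a_B = 1/7
  a_C = 1/7

Starting state is C, so the absorption probability is a_C = 1/7.

Answer: 1/7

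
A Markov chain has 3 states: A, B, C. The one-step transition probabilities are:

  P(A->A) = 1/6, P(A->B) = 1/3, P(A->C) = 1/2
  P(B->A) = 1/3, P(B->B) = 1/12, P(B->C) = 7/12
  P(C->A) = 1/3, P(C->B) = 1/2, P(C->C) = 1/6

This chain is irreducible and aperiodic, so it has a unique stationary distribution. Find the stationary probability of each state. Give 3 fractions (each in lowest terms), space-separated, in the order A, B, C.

Answer: 2/7 38/119 47/119

Derivation:
The stationary distribution satisfies pi = pi * P, i.e.:
  pi_A = 1/6*pi_A + 1/3*pi_B + 1/3*pi_C
  pi_B = 1/3*pi_A + 1/12*pi_B + 1/2*pi_C
  pi_C = 1/2*pi_A + 7/12*pi_B + 1/6*pi_C
with normalization: pi_A + pi_B + pi_C = 1.

Using the first 2 balance equations plus normalization, the linear system A*pi = b is:
  [-5/6, 1/3, 1/3] . pi = 0
  [1/3, -11/12, 1/2] . pi = 0
  [1, 1, 1] . pi = 1

Solving yields:
  pi_A = 2/7
  pi_B = 38/119
  pi_C = 47/119

Verification (pi * P):
  2/7*1/6 + 38/119*1/3 + 47/119*1/3 = 2/7 = pi_A  (ok)
  2/7*1/3 + 38/119*1/12 + 47/119*1/2 = 38/119 = pi_B  (ok)
  2/7*1/2 + 38/119*7/12 + 47/119*1/6 = 47/119 = pi_C  (ok)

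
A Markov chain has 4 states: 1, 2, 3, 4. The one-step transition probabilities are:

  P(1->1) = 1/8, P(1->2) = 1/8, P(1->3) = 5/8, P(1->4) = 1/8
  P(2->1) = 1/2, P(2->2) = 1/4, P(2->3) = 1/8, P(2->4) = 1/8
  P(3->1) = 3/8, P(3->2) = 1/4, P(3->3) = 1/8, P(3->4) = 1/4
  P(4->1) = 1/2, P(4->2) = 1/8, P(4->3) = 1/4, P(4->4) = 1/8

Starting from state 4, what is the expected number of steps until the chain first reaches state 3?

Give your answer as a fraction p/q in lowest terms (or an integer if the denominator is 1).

Let h_i = expected steps to first reach 3 from state i.
Boundary: h_3 = 0.
First-step equations for the other states:
  h_1 = 1 + 1/8*h_1 + 1/8*h_2 + 5/8*h_3 + 1/8*h_4
  h_2 = 1 + 1/2*h_1 + 1/4*h_2 + 1/8*h_3 + 1/8*h_4
  h_4 = 1 + 1/2*h_1 + 1/8*h_2 + 1/4*h_3 + 1/8*h_4

Substituting h_3 = 0 and rearranging gives the linear system (I - Q) h = 1:
  [7/8, -1/8, -1/8] . (h_1, h_2, h_4) = 1
  [-1/2, 3/4, -1/8] . (h_1, h_2, h_4) = 1
  [-1/2, -1/8, 7/8] . (h_1, h_2, h_4) = 1

Solving yields:
  h_1 = 448/227
  h_2 = 704/227
  h_4 = 616/227

Starting state is 4, so the expected hitting time is h_4 = 616/227.

Answer: 616/227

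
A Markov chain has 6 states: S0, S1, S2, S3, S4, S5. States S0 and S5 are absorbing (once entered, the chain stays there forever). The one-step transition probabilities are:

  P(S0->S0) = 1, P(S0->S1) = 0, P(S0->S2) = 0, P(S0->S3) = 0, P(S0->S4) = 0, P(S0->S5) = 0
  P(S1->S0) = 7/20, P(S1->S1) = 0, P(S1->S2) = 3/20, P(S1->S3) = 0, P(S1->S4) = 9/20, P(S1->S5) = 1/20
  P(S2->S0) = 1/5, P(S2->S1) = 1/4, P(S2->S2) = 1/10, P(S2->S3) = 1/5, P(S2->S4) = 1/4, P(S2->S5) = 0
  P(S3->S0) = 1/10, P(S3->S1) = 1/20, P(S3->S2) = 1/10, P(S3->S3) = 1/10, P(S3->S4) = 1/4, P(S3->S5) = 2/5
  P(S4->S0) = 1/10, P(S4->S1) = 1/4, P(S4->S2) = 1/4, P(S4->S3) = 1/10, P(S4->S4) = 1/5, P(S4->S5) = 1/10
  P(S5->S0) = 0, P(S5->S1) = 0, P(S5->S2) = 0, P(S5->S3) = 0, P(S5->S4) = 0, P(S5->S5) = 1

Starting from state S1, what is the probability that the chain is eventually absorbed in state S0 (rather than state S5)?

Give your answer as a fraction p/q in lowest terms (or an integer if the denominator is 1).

Answer: 22331/30562

Derivation:
Let a_i = P(absorbed in S0 | start in state i).
Boundary conditions: a_S0 = 1, a_S5 = 0.
For each transient state i, a_i = sum_j P(i->j) * a_j:
  a_S1 = 7/20*a_S0 + 0*a_S1 + 3/20*a_S2 + 0*a_S3 + 9/20*a_S4 + 1/20*a_S5
  a_S2 = 1/5*a_S0 + 1/4*a_S1 + 1/10*a_S2 + 1/5*a_S3 + 1/4*a_S4 + 0*a_S5
  a_S3 = 1/10*a_S0 + 1/20*a_S1 + 1/10*a_S2 + 1/10*a_S3 + 1/4*a_S4 + 2/5*a_S5
  a_S4 = 1/10*a_S0 + 1/4*a_S1 + 1/4*a_S2 + 1/10*a_S3 + 1/5*a_S4 + 1/10*a_S5

Substituting a_S0 = 1 and a_S5 = 0, rearrange to (I - Q) a = r where r[i] = P(i -> S0):
  [1, -3/20, 0, -9/20] . (a_S1, a_S2, a_S3, a_S4) = 7/20
  [-1/4, 9/10, -1/5, -1/4] . (a_S1, a_S2, a_S3, a_S4) = 1/5
  [-1/20, -1/10, 9/10, -1/4] . (a_S1, a_S2, a_S3, a_S4) = 1/10
  [-1/4, -1/4, -1/10, 4/5] . (a_S1, a_S2, a_S3, a_S4) = 1/10

Solving yields:
  a_S1 = 22331/30562
  a_S2 = 20949/30562
  a_S3 = 6103/15281
  a_S4 = 18871/30562

Starting state is S1, so the absorption probability is a_S1 = 22331/30562.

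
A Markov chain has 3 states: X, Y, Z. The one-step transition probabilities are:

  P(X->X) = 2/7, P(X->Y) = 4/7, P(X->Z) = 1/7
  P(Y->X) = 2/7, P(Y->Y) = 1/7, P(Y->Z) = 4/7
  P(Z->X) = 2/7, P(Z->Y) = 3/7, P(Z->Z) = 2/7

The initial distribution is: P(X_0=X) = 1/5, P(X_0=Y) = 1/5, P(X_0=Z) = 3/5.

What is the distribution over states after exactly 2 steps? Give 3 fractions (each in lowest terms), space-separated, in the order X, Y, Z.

Answer: 2/7 87/245 88/245

Derivation:
Propagating the distribution step by step (d_{t+1} = d_t * P):
d_0 = (X=1/5, Y=1/5, Z=3/5)
  d_1[X] = 1/5*2/7 + 1/5*2/7 + 3/5*2/7 = 2/7
  d_1[Y] = 1/5*4/7 + 1/5*1/7 + 3/5*3/7 = 2/5
  d_1[Z] = 1/5*1/7 + 1/5*4/7 + 3/5*2/7 = 11/35
d_1 = (X=2/7, Y=2/5, Z=11/35)
  d_2[X] = 2/7*2/7 + 2/5*2/7 + 11/35*2/7 = 2/7
  d_2[Y] = 2/7*4/7 + 2/5*1/7 + 11/35*3/7 = 87/245
  d_2[Z] = 2/7*1/7 + 2/5*4/7 + 11/35*2/7 = 88/245
d_2 = (X=2/7, Y=87/245, Z=88/245)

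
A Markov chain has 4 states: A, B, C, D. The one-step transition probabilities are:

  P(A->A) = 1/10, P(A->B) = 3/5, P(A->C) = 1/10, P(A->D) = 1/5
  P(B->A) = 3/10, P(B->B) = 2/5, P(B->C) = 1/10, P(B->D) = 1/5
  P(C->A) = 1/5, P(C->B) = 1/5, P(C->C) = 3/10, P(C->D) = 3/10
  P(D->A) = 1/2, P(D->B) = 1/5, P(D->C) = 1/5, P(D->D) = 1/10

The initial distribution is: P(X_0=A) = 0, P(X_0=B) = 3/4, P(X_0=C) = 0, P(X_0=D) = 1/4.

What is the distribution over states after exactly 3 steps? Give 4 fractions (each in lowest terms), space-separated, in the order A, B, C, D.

Answer: 1097/4000 383/1000 37/250 779/4000

Derivation:
Propagating the distribution step by step (d_{t+1} = d_t * P):
d_0 = (A=0, B=3/4, C=0, D=1/4)
  d_1[A] = 0*1/10 + 3/4*3/10 + 0*1/5 + 1/4*1/2 = 7/20
  d_1[B] = 0*3/5 + 3/4*2/5 + 0*1/5 + 1/4*1/5 = 7/20
  d_1[C] = 0*1/10 + 3/4*1/10 + 0*3/10 + 1/4*1/5 = 1/8
  d_1[D] = 0*1/5 + 3/4*1/5 + 0*3/10 + 1/4*1/10 = 7/40
d_1 = (A=7/20, B=7/20, C=1/8, D=7/40)
  d_2[A] = 7/20*1/10 + 7/20*3/10 + 1/8*1/5 + 7/40*1/2 = 101/400
  d_2[B] = 7/20*3/5 + 7/20*2/5 + 1/8*1/5 + 7/40*1/5 = 41/100
  d_2[C] = 7/20*1/10 + 7/20*1/10 + 1/8*3/10 + 7/40*1/5 = 57/400
  d_2[D] = 7/20*1/5 + 7/20*1/5 + 1/8*3/10 + 7/40*1/10 = 39/200
d_2 = (A=101/400, B=41/100, C=57/400, D=39/200)
  d_3[A] = 101/400*1/10 + 41/100*3/10 + 57/400*1/5 + 39/200*1/2 = 1097/4000
  d_3[B] = 101/400*3/5 + 41/100*2/5 + 57/400*1/5 + 39/200*1/5 = 383/1000
  d_3[C] = 101/400*1/10 + 41/100*1/10 + 57/400*3/10 + 39/200*1/5 = 37/250
  d_3[D] = 101/400*1/5 + 41/100*1/5 + 57/400*3/10 + 39/200*1/10 = 779/4000
d_3 = (A=1097/4000, B=383/1000, C=37/250, D=779/4000)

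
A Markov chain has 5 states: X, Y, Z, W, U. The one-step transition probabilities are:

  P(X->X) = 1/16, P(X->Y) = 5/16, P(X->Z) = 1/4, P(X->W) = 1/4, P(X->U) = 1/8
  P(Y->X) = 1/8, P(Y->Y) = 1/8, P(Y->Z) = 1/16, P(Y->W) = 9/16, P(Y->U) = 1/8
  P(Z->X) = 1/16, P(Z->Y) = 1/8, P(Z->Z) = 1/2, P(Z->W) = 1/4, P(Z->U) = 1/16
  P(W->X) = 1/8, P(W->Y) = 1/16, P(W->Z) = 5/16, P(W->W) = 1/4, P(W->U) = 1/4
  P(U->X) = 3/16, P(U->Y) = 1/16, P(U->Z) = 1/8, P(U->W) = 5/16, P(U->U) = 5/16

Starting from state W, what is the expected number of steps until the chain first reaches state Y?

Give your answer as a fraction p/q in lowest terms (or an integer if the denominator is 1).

Let h_i = expected steps to first reach Y from state i.
Boundary: h_Y = 0.
First-step equations for the other states:
  h_X = 1 + 1/16*h_X + 5/16*h_Y + 1/4*h_Z + 1/4*h_W + 1/8*h_U
  h_Z = 1 + 1/16*h_X + 1/8*h_Y + 1/2*h_Z + 1/4*h_W + 1/16*h_U
  h_W = 1 + 1/8*h_X + 1/16*h_Y + 5/16*h_Z + 1/4*h_W + 1/4*h_U
  h_U = 1 + 3/16*h_X + 1/16*h_Y + 1/8*h_Z + 5/16*h_W + 5/16*h_U

Substituting h_Y = 0 and rearranging gives the linear system (I - Q) h = 1:
  [15/16, -1/4, -1/4, -1/8] . (h_X, h_Z, h_W, h_U) = 1
  [-1/16, 1/2, -1/4, -1/16] . (h_X, h_Z, h_W, h_U) = 1
  [-1/8, -5/16, 3/4, -1/4] . (h_X, h_Z, h_W, h_U) = 1
  [-3/16, -1/8, -5/16, 11/16] . (h_X, h_Z, h_W, h_U) = 1

Solving yields:
  h_X = 39056/5619
  h_Z = 15952/1873
  h_W = 50816/5619
  h_U = 50624/5619

Starting state is W, so the expected hitting time is h_W = 50816/5619.

Answer: 50816/5619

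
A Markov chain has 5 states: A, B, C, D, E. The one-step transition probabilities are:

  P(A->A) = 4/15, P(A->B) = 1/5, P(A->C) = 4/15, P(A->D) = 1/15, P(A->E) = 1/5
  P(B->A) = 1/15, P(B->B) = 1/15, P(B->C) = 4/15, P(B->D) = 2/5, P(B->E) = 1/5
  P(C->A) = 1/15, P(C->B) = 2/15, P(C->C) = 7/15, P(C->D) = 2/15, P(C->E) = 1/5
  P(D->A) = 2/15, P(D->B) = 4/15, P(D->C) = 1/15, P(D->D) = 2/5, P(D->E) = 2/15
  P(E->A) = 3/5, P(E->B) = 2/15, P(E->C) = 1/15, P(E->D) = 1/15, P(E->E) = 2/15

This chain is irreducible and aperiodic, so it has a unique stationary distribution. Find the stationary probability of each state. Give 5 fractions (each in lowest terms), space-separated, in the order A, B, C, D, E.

Answer: 218/1005 1321/8040 383/1608 69/335 117/670

Derivation:
The stationary distribution satisfies pi = pi * P, i.e.:
  pi_A = 4/15*pi_A + 1/15*pi_B + 1/15*pi_C + 2/15*pi_D + 3/5*pi_E
  pi_B = 1/5*pi_A + 1/15*pi_B + 2/15*pi_C + 4/15*pi_D + 2/15*pi_E
  pi_C = 4/15*pi_A + 4/15*pi_B + 7/15*pi_C + 1/15*pi_D + 1/15*pi_E
  pi_D = 1/15*pi_A + 2/5*pi_B + 2/15*pi_C + 2/5*pi_D + 1/15*pi_E
  pi_E = 1/5*pi_A + 1/5*pi_B + 1/5*pi_C + 2/15*pi_D + 2/15*pi_E
with normalization: pi_A + pi_B + pi_C + pi_D + pi_E = 1.

Using the first 4 balance equations plus normalization, the linear system A*pi = b is:
  [-11/15, 1/15, 1/15, 2/15, 3/5] . pi = 0
  [1/5, -14/15, 2/15, 4/15, 2/15] . pi = 0
  [4/15, 4/15, -8/15, 1/15, 1/15] . pi = 0
  [1/15, 2/5, 2/15, -3/5, 1/15] . pi = 0
  [1, 1, 1, 1, 1] . pi = 1

Solving yields:
  pi_A = 218/1005
  pi_B = 1321/8040
  pi_C = 383/1608
  pi_D = 69/335
  pi_E = 117/670

Verification (pi * P):
  218/1005*4/15 + 1321/8040*1/15 + 383/1608*1/15 + 69/335*2/15 + 117/670*3/5 = 218/1005 = pi_A  (ok)
  218/1005*1/5 + 1321/8040*1/15 + 383/1608*2/15 + 69/335*4/15 + 117/670*2/15 = 1321/8040 = pi_B  (ok)
  218/1005*4/15 + 1321/8040*4/15 + 383/1608*7/15 + 69/335*1/15 + 117/670*1/15 = 383/1608 = pi_C  (ok)
  218/1005*1/15 + 1321/8040*2/5 + 383/1608*2/15 + 69/335*2/5 + 117/670*1/15 = 69/335 = pi_D  (ok)
  218/1005*1/5 + 1321/8040*1/5 + 383/1608*1/5 + 69/335*2/15 + 117/670*2/15 = 117/670 = pi_E  (ok)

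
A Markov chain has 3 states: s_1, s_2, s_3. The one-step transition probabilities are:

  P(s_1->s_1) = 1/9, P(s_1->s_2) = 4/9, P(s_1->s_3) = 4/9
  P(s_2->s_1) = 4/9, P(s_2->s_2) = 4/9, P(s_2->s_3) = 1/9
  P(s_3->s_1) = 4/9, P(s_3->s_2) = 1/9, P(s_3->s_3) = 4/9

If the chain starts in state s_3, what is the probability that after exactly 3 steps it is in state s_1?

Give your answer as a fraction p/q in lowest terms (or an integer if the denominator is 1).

Computing P^3 by repeated multiplication:
P^1 =
  s_1: [1/9, 4/9, 4/9]
  s_2: [4/9, 4/9, 1/9]
  s_3: [4/9, 1/9, 4/9]
P^2 =
  s_1: [11/27, 8/27, 8/27]
  s_2: [8/27, 11/27, 8/27]
  s_3: [8/27, 8/27, 11/27]
P^3 =
  s_1: [25/81, 28/81, 28/81]
  s_2: [28/81, 28/81, 25/81]
  s_3: [28/81, 25/81, 28/81]

(P^3)[s_3 -> s_1] = 28/81

Answer: 28/81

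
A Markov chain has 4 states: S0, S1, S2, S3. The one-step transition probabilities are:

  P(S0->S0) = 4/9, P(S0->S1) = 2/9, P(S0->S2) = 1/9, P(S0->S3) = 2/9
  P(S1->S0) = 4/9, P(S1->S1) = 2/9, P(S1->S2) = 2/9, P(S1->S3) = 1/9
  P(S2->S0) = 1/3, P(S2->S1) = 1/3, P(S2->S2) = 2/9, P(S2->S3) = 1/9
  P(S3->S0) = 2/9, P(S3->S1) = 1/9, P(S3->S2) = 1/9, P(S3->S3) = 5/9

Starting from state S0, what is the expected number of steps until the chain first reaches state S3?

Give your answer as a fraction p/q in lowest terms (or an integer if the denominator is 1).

Answer: 213/38

Derivation:
Let h_i = expected steps to first reach S3 from state i.
Boundary: h_S3 = 0.
First-step equations for the other states:
  h_S0 = 1 + 4/9*h_S0 + 2/9*h_S1 + 1/9*h_S2 + 2/9*h_S3
  h_S1 = 1 + 4/9*h_S0 + 2/9*h_S1 + 2/9*h_S2 + 1/9*h_S3
  h_S2 = 1 + 1/3*h_S0 + 1/3*h_S1 + 2/9*h_S2 + 1/9*h_S3

Substituting h_S3 = 0 and rearranging gives the linear system (I - Q) h = 1:
  [5/9, -2/9, -1/9] . (h_S0, h_S1, h_S2) = 1
  [-4/9, 7/9, -2/9] . (h_S0, h_S1, h_S2) = 1
  [-1/3, -1/3, 7/9] . (h_S0, h_S1, h_S2) = 1

Solving yields:
  h_S0 = 213/38
  h_S1 = 120/19
  h_S2 = 243/38

Starting state is S0, so the expected hitting time is h_S0 = 213/38.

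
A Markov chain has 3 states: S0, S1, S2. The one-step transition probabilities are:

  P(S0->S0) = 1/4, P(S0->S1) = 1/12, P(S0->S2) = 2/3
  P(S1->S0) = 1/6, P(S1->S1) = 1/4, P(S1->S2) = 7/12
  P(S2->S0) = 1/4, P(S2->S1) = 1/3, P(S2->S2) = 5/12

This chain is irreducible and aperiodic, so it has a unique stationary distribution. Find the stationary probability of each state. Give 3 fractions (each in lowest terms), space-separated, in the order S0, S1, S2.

Answer: 35/153 13/51 79/153

Derivation:
The stationary distribution satisfies pi = pi * P, i.e.:
  pi_S0 = 1/4*pi_S0 + 1/6*pi_S1 + 1/4*pi_S2
  pi_S1 = 1/12*pi_S0 + 1/4*pi_S1 + 1/3*pi_S2
  pi_S2 = 2/3*pi_S0 + 7/12*pi_S1 + 5/12*pi_S2
with normalization: pi_S0 + pi_S1 + pi_S2 = 1.

Using the first 2 balance equations plus normalization, the linear system A*pi = b is:
  [-3/4, 1/6, 1/4] . pi = 0
  [1/12, -3/4, 1/3] . pi = 0
  [1, 1, 1] . pi = 1

Solving yields:
  pi_S0 = 35/153
  pi_S1 = 13/51
  pi_S2 = 79/153

Verification (pi * P):
  35/153*1/4 + 13/51*1/6 + 79/153*1/4 = 35/153 = pi_S0  (ok)
  35/153*1/12 + 13/51*1/4 + 79/153*1/3 = 13/51 = pi_S1  (ok)
  35/153*2/3 + 13/51*7/12 + 79/153*5/12 = 79/153 = pi_S2  (ok)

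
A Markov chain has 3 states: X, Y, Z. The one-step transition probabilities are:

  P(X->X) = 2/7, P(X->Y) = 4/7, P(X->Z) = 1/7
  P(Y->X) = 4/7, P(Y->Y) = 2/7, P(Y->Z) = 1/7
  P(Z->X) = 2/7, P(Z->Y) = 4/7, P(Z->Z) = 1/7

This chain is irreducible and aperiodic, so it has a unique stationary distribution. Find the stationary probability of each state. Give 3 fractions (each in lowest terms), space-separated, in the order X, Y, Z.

The stationary distribution satisfies pi = pi * P, i.e.:
  pi_X = 2/7*pi_X + 4/7*pi_Y + 2/7*pi_Z
  pi_Y = 4/7*pi_X + 2/7*pi_Y + 4/7*pi_Z
  pi_Z = 1/7*pi_X + 1/7*pi_Y + 1/7*pi_Z
with normalization: pi_X + pi_Y + pi_Z = 1.

Using the first 2 balance equations plus normalization, the linear system A*pi = b is:
  [-5/7, 4/7, 2/7] . pi = 0
  [4/7, -5/7, 4/7] . pi = 0
  [1, 1, 1] . pi = 1

Solving yields:
  pi_X = 26/63
  pi_Y = 4/9
  pi_Z = 1/7

Verification (pi * P):
  26/63*2/7 + 4/9*4/7 + 1/7*2/7 = 26/63 = pi_X  (ok)
  26/63*4/7 + 4/9*2/7 + 1/7*4/7 = 4/9 = pi_Y  (ok)
  26/63*1/7 + 4/9*1/7 + 1/7*1/7 = 1/7 = pi_Z  (ok)

Answer: 26/63 4/9 1/7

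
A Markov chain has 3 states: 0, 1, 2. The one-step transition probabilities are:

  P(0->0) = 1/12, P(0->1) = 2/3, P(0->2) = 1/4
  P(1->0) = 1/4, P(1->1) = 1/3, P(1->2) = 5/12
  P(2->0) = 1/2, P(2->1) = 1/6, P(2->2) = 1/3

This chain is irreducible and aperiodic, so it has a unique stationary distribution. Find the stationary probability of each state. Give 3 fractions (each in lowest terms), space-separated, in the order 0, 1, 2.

The stationary distribution satisfies pi = pi * P, i.e.:
  pi_0 = 1/12*pi_0 + 1/4*pi_1 + 1/2*pi_2
  pi_1 = 2/3*pi_0 + 1/3*pi_1 + 1/6*pi_2
  pi_2 = 1/4*pi_0 + 5/12*pi_1 + 1/3*pi_2
with normalization: pi_0 + pi_1 + pi_2 = 1.

Using the first 2 balance equations plus normalization, the linear system A*pi = b is:
  [-11/12, 1/4, 1/2] . pi = 0
  [2/3, -2/3, 1/6] . pi = 0
  [1, 1, 1] . pi = 1

Solving yields:
  pi_0 = 27/94
  pi_1 = 35/94
  pi_2 = 16/47

Verification (pi * P):
  27/94*1/12 + 35/94*1/4 + 16/47*1/2 = 27/94 = pi_0  (ok)
  27/94*2/3 + 35/94*1/3 + 16/47*1/6 = 35/94 = pi_1  (ok)
  27/94*1/4 + 35/94*5/12 + 16/47*1/3 = 16/47 = pi_2  (ok)

Answer: 27/94 35/94 16/47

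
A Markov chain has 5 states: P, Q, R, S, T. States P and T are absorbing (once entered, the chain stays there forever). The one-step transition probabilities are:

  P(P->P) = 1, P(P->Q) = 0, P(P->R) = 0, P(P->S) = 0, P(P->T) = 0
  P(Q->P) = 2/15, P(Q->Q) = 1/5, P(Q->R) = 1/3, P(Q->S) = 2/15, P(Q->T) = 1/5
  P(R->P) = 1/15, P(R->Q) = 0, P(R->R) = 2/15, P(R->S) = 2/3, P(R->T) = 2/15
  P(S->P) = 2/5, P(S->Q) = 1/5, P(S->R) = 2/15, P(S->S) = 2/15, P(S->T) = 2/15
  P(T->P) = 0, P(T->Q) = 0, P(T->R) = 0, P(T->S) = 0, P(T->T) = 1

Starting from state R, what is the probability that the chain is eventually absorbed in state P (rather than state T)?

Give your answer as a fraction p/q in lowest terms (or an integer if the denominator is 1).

Let a_i = P(absorbed in P | start in state i).
Boundary conditions: a_P = 1, a_T = 0.
For each transient state i, a_i = sum_j P(i->j) * a_j:
  a_Q = 2/15*a_P + 1/5*a_Q + 1/3*a_R + 2/15*a_S + 1/5*a_T
  a_R = 1/15*a_P + 0*a_Q + 2/15*a_R + 2/3*a_S + 2/15*a_T
  a_S = 2/5*a_P + 1/5*a_Q + 2/15*a_R + 2/15*a_S + 2/15*a_T

Substituting a_P = 1 and a_T = 0, rearrange to (I - Q) a = r where r[i] = P(i -> P):
  [4/5, -1/3, -2/15] . (a_Q, a_R, a_S) = 2/15
  [0, 13/15, -2/3] . (a_Q, a_R, a_S) = 1/15
  [-1/5, -2/15, 13/15] . (a_Q, a_R, a_S) = 2/5

Solving yields:
  a_Q = 823/1560
  a_R = 31/52
  a_S = 27/40

Starting state is R, so the absorption probability is a_R = 31/52.

Answer: 31/52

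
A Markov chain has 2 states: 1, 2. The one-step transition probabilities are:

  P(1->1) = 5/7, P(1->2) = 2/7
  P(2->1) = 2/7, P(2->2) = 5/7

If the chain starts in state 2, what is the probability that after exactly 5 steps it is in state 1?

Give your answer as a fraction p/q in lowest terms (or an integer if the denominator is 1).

Computing P^5 by repeated multiplication:
P^1 =
  1: [5/7, 2/7]
  2: [2/7, 5/7]
P^2 =
  1: [29/49, 20/49]
  2: [20/49, 29/49]
P^3 =
  1: [185/343, 158/343]
  2: [158/343, 185/343]
P^4 =
  1: [1241/2401, 1160/2401]
  2: [1160/2401, 1241/2401]
P^5 =
  1: [8525/16807, 8282/16807]
  2: [8282/16807, 8525/16807]

(P^5)[2 -> 1] = 8282/16807

Answer: 8282/16807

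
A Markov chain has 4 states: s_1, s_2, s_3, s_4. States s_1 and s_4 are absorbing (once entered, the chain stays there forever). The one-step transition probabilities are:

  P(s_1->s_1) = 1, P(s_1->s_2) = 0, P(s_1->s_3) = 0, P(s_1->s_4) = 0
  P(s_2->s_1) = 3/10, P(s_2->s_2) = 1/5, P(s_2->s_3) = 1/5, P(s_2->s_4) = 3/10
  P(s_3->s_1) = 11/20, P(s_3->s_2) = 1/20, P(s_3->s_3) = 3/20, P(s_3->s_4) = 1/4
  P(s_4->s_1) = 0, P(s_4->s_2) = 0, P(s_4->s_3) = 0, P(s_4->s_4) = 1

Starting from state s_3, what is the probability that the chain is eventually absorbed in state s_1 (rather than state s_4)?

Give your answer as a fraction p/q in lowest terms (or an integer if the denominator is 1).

Let a_i = P(absorbed in s_1 | start in state i).
Boundary conditions: a_s_1 = 1, a_s_4 = 0.
For each transient state i, a_i = sum_j P(i->j) * a_j:
  a_s_2 = 3/10*a_s_1 + 1/5*a_s_2 + 1/5*a_s_3 + 3/10*a_s_4
  a_s_3 = 11/20*a_s_1 + 1/20*a_s_2 + 3/20*a_s_3 + 1/4*a_s_4

Substituting a_s_1 = 1 and a_s_4 = 0, rearrange to (I - Q) a = r where r[i] = P(i -> s_1):
  [4/5, -1/5] . (a_s_2, a_s_3) = 3/10
  [-1/20, 17/20] . (a_s_2, a_s_3) = 11/20

Solving yields:
  a_s_2 = 73/134
  a_s_3 = 91/134

Starting state is s_3, so the absorption probability is a_s_3 = 91/134.

Answer: 91/134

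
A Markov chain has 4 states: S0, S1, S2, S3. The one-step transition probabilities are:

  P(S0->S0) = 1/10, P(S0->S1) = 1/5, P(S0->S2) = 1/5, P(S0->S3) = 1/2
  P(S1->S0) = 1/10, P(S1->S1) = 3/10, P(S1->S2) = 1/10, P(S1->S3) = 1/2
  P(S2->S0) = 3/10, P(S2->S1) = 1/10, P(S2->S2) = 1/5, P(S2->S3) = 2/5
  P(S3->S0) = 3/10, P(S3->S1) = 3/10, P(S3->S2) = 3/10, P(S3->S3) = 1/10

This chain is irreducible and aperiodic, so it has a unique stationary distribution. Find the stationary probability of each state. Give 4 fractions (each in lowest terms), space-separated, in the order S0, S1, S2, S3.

Answer: 4/19 9/38 4/19 13/38

Derivation:
The stationary distribution satisfies pi = pi * P, i.e.:
  pi_S0 = 1/10*pi_S0 + 1/10*pi_S1 + 3/10*pi_S2 + 3/10*pi_S3
  pi_S1 = 1/5*pi_S0 + 3/10*pi_S1 + 1/10*pi_S2 + 3/10*pi_S3
  pi_S2 = 1/5*pi_S0 + 1/10*pi_S1 + 1/5*pi_S2 + 3/10*pi_S3
  pi_S3 = 1/2*pi_S0 + 1/2*pi_S1 + 2/5*pi_S2 + 1/10*pi_S3
with normalization: pi_S0 + pi_S1 + pi_S2 + pi_S3 = 1.

Using the first 3 balance equations plus normalization, the linear system A*pi = b is:
  [-9/10, 1/10, 3/10, 3/10] . pi = 0
  [1/5, -7/10, 1/10, 3/10] . pi = 0
  [1/5, 1/10, -4/5, 3/10] . pi = 0
  [1, 1, 1, 1] . pi = 1

Solving yields:
  pi_S0 = 4/19
  pi_S1 = 9/38
  pi_S2 = 4/19
  pi_S3 = 13/38

Verification (pi * P):
  4/19*1/10 + 9/38*1/10 + 4/19*3/10 + 13/38*3/10 = 4/19 = pi_S0  (ok)
  4/19*1/5 + 9/38*3/10 + 4/19*1/10 + 13/38*3/10 = 9/38 = pi_S1  (ok)
  4/19*1/5 + 9/38*1/10 + 4/19*1/5 + 13/38*3/10 = 4/19 = pi_S2  (ok)
  4/19*1/2 + 9/38*1/2 + 4/19*2/5 + 13/38*1/10 = 13/38 = pi_S3  (ok)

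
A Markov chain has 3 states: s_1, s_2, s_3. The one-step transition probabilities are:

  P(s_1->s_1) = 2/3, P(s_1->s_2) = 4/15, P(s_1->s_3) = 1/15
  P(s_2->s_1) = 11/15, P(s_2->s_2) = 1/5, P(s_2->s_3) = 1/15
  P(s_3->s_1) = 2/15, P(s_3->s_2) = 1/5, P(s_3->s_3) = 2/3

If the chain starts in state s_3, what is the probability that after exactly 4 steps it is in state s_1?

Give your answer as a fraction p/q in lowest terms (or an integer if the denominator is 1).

Computing P^4 by repeated multiplication:
P^1 =
  s_1: [2/3, 4/15, 1/15]
  s_2: [11/15, 1/5, 1/15]
  s_3: [2/15, 1/5, 2/3]
P^2 =
  s_1: [146/225, 11/45, 8/75]
  s_2: [29/45, 56/225, 8/75]
  s_3: [73/225, 47/225, 7/15]
P^3 =
  s_1: [2113/3375, 821/3375, 49/375]
  s_2: [2114/3375, 164/675, 49/375]
  s_3: [1457/3375, 748/3375, 26/75]
P^4 =
  s_1: [31043/50625, 12238/50625, 272/1875]
  s_2: [31042/50625, 12239/50625, 272/1875]
  s_3: [25138/50625, 11582/50625, 103/375]

(P^4)[s_3 -> s_1] = 25138/50625

Answer: 25138/50625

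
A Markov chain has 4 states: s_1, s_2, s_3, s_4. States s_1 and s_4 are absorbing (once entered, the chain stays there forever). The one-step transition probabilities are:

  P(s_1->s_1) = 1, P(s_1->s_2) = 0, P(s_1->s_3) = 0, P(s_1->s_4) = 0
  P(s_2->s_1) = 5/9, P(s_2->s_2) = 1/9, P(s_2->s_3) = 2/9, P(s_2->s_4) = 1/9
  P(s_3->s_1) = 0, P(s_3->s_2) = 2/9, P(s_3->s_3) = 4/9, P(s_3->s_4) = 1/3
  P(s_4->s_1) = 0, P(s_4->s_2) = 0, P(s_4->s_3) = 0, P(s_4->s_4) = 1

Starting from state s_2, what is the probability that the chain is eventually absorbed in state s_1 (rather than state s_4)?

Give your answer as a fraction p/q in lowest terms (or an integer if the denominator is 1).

Answer: 25/36

Derivation:
Let a_i = P(absorbed in s_1 | start in state i).
Boundary conditions: a_s_1 = 1, a_s_4 = 0.
For each transient state i, a_i = sum_j P(i->j) * a_j:
  a_s_2 = 5/9*a_s_1 + 1/9*a_s_2 + 2/9*a_s_3 + 1/9*a_s_4
  a_s_3 = 0*a_s_1 + 2/9*a_s_2 + 4/9*a_s_3 + 1/3*a_s_4

Substituting a_s_1 = 1 and a_s_4 = 0, rearrange to (I - Q) a = r where r[i] = P(i -> s_1):
  [8/9, -2/9] . (a_s_2, a_s_3) = 5/9
  [-2/9, 5/9] . (a_s_2, a_s_3) = 0

Solving yields:
  a_s_2 = 25/36
  a_s_3 = 5/18

Starting state is s_2, so the absorption probability is a_s_2 = 25/36.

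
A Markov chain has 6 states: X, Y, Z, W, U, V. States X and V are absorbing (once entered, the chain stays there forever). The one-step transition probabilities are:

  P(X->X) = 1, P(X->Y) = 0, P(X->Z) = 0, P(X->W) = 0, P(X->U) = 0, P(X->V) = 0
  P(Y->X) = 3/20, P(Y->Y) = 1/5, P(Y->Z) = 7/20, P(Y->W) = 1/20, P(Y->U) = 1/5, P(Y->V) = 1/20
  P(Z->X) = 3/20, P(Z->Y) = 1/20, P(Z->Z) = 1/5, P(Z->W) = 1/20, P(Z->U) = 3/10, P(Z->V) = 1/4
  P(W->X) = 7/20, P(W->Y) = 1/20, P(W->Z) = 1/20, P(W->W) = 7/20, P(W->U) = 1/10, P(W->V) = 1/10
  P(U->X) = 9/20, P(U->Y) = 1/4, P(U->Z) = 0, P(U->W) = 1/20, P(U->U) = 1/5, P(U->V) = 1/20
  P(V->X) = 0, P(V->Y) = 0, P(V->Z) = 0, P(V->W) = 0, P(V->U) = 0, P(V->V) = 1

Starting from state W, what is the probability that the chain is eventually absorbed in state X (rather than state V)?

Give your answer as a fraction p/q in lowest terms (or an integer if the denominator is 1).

Let a_i = P(absorbed in X | start in state i).
Boundary conditions: a_X = 1, a_V = 0.
For each transient state i, a_i = sum_j P(i->j) * a_j:
  a_Y = 3/20*a_X + 1/5*a_Y + 7/20*a_Z + 1/20*a_W + 1/5*a_U + 1/20*a_V
  a_Z = 3/20*a_X + 1/20*a_Y + 1/5*a_Z + 1/20*a_W + 3/10*a_U + 1/4*a_V
  a_W = 7/20*a_X + 1/20*a_Y + 1/20*a_Z + 7/20*a_W + 1/10*a_U + 1/10*a_V
  a_U = 9/20*a_X + 1/4*a_Y + 0*a_Z + 1/20*a_W + 1/5*a_U + 1/20*a_V

Substituting a_X = 1 and a_V = 0, rearrange to (I - Q) a = r where r[i] = P(i -> X):
  [4/5, -7/20, -1/20, -1/5] . (a_Y, a_Z, a_W, a_U) = 3/20
  [-1/20, 4/5, -1/20, -3/10] . (a_Y, a_Z, a_W, a_U) = 3/20
  [-1/20, -1/20, 13/20, -1/10] . (a_Y, a_Z, a_W, a_U) = 7/20
  [-1/4, 0, -1/20, 4/5] . (a_Y, a_Z, a_W, a_U) = 9/20

Solving yields:
  a_Y = 1380/1969
  a_Z = 1162/1969
  a_W = 137/179
  a_U = 1633/1969

Starting state is W, so the absorption probability is a_W = 137/179.

Answer: 137/179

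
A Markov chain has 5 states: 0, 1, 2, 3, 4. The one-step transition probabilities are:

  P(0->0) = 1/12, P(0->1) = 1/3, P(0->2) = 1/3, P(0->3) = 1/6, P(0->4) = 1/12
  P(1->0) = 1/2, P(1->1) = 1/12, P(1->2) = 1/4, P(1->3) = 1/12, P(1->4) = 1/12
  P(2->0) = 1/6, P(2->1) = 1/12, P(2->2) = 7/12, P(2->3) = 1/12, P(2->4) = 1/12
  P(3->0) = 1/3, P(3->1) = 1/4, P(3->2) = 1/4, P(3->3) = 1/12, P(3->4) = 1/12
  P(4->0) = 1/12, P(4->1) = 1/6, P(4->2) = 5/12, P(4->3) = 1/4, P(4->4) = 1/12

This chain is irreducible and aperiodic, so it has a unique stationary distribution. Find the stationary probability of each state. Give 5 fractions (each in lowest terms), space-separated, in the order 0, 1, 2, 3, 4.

The stationary distribution satisfies pi = pi * P, i.e.:
  pi_0 = 1/12*pi_0 + 1/2*pi_1 + 1/6*pi_2 + 1/3*pi_3 + 1/12*pi_4
  pi_1 = 1/3*pi_0 + 1/12*pi_1 + 1/12*pi_2 + 1/4*pi_3 + 1/6*pi_4
  pi_2 = 1/3*pi_0 + 1/4*pi_1 + 7/12*pi_2 + 1/4*pi_3 + 5/12*pi_4
  pi_3 = 1/6*pi_0 + 1/12*pi_1 + 1/12*pi_2 + 1/12*pi_3 + 1/4*pi_4
  pi_4 = 1/12*pi_0 + 1/12*pi_1 + 1/12*pi_2 + 1/12*pi_3 + 1/12*pi_4
with normalization: pi_0 + pi_1 + pi_2 + pi_3 + pi_4 = 1.

Using the first 4 balance equations plus normalization, the linear system A*pi = b is:
  [-11/12, 1/2, 1/6, 1/3, 1/12] . pi = 0
  [1/3, -11/12, 1/12, 1/4, 1/6] . pi = 0
  [1/3, 1/4, -5/12, 1/4, 5/12] . pi = 0
  [1/6, 1/12, 1/12, -11/12, 1/4] . pi = 0
  [1, 1, 1, 1, 1] . pi = 1

Solving yields:
  pi_0 = 137/636
  pi_1 = 277/1696
  pi_2 = 717/1696
  pi_3 = 293/2544
  pi_4 = 1/12

Verification (pi * P):
  137/636*1/12 + 277/1696*1/2 + 717/1696*1/6 + 293/2544*1/3 + 1/12*1/12 = 137/636 = pi_0  (ok)
  137/636*1/3 + 277/1696*1/12 + 717/1696*1/12 + 293/2544*1/4 + 1/12*1/6 = 277/1696 = pi_1  (ok)
  137/636*1/3 + 277/1696*1/4 + 717/1696*7/12 + 293/2544*1/4 + 1/12*5/12 = 717/1696 = pi_2  (ok)
  137/636*1/6 + 277/1696*1/12 + 717/1696*1/12 + 293/2544*1/12 + 1/12*1/4 = 293/2544 = pi_3  (ok)
  137/636*1/12 + 277/1696*1/12 + 717/1696*1/12 + 293/2544*1/12 + 1/12*1/12 = 1/12 = pi_4  (ok)

Answer: 137/636 277/1696 717/1696 293/2544 1/12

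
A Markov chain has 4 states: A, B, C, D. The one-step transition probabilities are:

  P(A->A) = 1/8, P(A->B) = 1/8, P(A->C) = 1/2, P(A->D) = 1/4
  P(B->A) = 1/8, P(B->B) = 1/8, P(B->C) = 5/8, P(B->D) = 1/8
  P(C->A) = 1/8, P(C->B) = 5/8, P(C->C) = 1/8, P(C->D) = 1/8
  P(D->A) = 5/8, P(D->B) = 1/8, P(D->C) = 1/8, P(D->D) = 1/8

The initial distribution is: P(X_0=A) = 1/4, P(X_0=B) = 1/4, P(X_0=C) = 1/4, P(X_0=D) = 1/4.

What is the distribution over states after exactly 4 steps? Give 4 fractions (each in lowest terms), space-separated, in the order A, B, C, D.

Answer: 205/1024 307/1024 179/512 77/512

Derivation:
Propagating the distribution step by step (d_{t+1} = d_t * P):
d_0 = (A=1/4, B=1/4, C=1/4, D=1/4)
  d_1[A] = 1/4*1/8 + 1/4*1/8 + 1/4*1/8 + 1/4*5/8 = 1/4
  d_1[B] = 1/4*1/8 + 1/4*1/8 + 1/4*5/8 + 1/4*1/8 = 1/4
  d_1[C] = 1/4*1/2 + 1/4*5/8 + 1/4*1/8 + 1/4*1/8 = 11/32
  d_1[D] = 1/4*1/4 + 1/4*1/8 + 1/4*1/8 + 1/4*1/8 = 5/32
d_1 = (A=1/4, B=1/4, C=11/32, D=5/32)
  d_2[A] = 1/4*1/8 + 1/4*1/8 + 11/32*1/8 + 5/32*5/8 = 13/64
  d_2[B] = 1/4*1/8 + 1/4*1/8 + 11/32*5/8 + 5/32*1/8 = 19/64
  d_2[C] = 1/4*1/2 + 1/4*5/8 + 11/32*1/8 + 5/32*1/8 = 11/32
  d_2[D] = 1/4*1/4 + 1/4*1/8 + 11/32*1/8 + 5/32*1/8 = 5/32
d_2 = (A=13/64, B=19/64, C=11/32, D=5/32)
  d_3[A] = 13/64*1/8 + 19/64*1/8 + 11/32*1/8 + 5/32*5/8 = 13/64
  d_3[B] = 13/64*1/8 + 19/64*1/8 + 11/32*5/8 + 5/32*1/8 = 19/64
  d_3[C] = 13/64*1/2 + 19/64*5/8 + 11/32*1/8 + 5/32*1/8 = 179/512
  d_3[D] = 13/64*1/4 + 19/64*1/8 + 11/32*1/8 + 5/32*1/8 = 77/512
d_3 = (A=13/64, B=19/64, C=179/512, D=77/512)
  d_4[A] = 13/64*1/8 + 19/64*1/8 + 179/512*1/8 + 77/512*5/8 = 205/1024
  d_4[B] = 13/64*1/8 + 19/64*1/8 + 179/512*5/8 + 77/512*1/8 = 307/1024
  d_4[C] = 13/64*1/2 + 19/64*5/8 + 179/512*1/8 + 77/512*1/8 = 179/512
  d_4[D] = 13/64*1/4 + 19/64*1/8 + 179/512*1/8 + 77/512*1/8 = 77/512
d_4 = (A=205/1024, B=307/1024, C=179/512, D=77/512)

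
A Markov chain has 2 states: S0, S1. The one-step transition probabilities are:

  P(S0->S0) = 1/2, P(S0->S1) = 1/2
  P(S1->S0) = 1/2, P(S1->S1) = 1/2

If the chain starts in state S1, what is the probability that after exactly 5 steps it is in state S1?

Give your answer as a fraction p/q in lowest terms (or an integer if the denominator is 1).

Answer: 1/2

Derivation:
Computing P^5 by repeated multiplication:
P^1 =
  S0: [1/2, 1/2]
  S1: [1/2, 1/2]
P^2 =
  S0: [1/2, 1/2]
  S1: [1/2, 1/2]
P^3 =
  S0: [1/2, 1/2]
  S1: [1/2, 1/2]
P^4 =
  S0: [1/2, 1/2]
  S1: [1/2, 1/2]
P^5 =
  S0: [1/2, 1/2]
  S1: [1/2, 1/2]

(P^5)[S1 -> S1] = 1/2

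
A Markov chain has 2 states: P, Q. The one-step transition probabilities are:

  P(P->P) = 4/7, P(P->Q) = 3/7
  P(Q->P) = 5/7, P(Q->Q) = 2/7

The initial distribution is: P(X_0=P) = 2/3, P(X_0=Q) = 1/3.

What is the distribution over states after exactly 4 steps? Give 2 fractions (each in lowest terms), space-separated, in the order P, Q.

Answer: 4502/7203 2701/7203

Derivation:
Propagating the distribution step by step (d_{t+1} = d_t * P):
d_0 = (P=2/3, Q=1/3)
  d_1[P] = 2/3*4/7 + 1/3*5/7 = 13/21
  d_1[Q] = 2/3*3/7 + 1/3*2/7 = 8/21
d_1 = (P=13/21, Q=8/21)
  d_2[P] = 13/21*4/7 + 8/21*5/7 = 92/147
  d_2[Q] = 13/21*3/7 + 8/21*2/7 = 55/147
d_2 = (P=92/147, Q=55/147)
  d_3[P] = 92/147*4/7 + 55/147*5/7 = 643/1029
  d_3[Q] = 92/147*3/7 + 55/147*2/7 = 386/1029
d_3 = (P=643/1029, Q=386/1029)
  d_4[P] = 643/1029*4/7 + 386/1029*5/7 = 4502/7203
  d_4[Q] = 643/1029*3/7 + 386/1029*2/7 = 2701/7203
d_4 = (P=4502/7203, Q=2701/7203)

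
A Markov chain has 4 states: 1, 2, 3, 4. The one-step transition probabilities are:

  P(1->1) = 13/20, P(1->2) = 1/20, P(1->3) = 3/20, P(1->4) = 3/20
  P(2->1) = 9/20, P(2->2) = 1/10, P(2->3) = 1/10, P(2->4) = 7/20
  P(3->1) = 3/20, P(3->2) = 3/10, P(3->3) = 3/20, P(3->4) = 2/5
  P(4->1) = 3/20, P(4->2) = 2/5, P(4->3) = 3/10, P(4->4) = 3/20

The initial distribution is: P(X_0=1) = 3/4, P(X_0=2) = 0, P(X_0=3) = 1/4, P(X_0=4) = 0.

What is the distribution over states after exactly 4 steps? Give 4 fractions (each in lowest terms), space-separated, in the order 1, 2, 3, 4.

Propagating the distribution step by step (d_{t+1} = d_t * P):
d_0 = (1=3/4, 2=0, 3=1/4, 4=0)
  d_1[1] = 3/4*13/20 + 0*9/20 + 1/4*3/20 + 0*3/20 = 21/40
  d_1[2] = 3/4*1/20 + 0*1/10 + 1/4*3/10 + 0*2/5 = 9/80
  d_1[3] = 3/4*3/20 + 0*1/10 + 1/4*3/20 + 0*3/10 = 3/20
  d_1[4] = 3/4*3/20 + 0*7/20 + 1/4*2/5 + 0*3/20 = 17/80
d_1 = (1=21/40, 2=9/80, 3=3/20, 4=17/80)
  d_2[1] = 21/40*13/20 + 9/80*9/20 + 3/20*3/20 + 17/80*3/20 = 357/800
  d_2[2] = 21/40*1/20 + 9/80*1/10 + 3/20*3/10 + 17/80*2/5 = 67/400
  d_2[3] = 21/40*3/20 + 9/80*1/10 + 3/20*3/20 + 17/80*3/10 = 141/800
  d_2[4] = 21/40*3/20 + 9/80*7/20 + 3/20*2/5 + 17/80*3/20 = 21/100
d_2 = (1=357/800, 2=67/400, 3=141/800, 4=21/100)
  d_3[1] = 357/800*13/20 + 67/400*9/20 + 141/800*3/20 + 21/100*3/20 = 3387/8000
  d_3[2] = 357/800*1/20 + 67/400*1/10 + 141/800*3/10 + 21/100*2/5 = 563/3200
  d_3[3] = 357/800*3/20 + 67/400*1/10 + 141/800*3/20 + 21/100*3/10 = 277/1600
  d_3[4] = 357/800*3/20 + 67/400*7/20 + 141/800*2/5 + 21/100*3/20 = 3641/16000
d_3 = (1=3387/8000, 2=563/3200, 3=277/1600, 4=3641/16000)
  d_4[1] = 3387/8000*13/20 + 563/3200*9/20 + 277/1600*3/20 + 3641/16000*3/20 = 13263/32000
  d_4[2] = 3387/8000*1/20 + 563/3200*1/10 + 277/1600*3/10 + 3641/16000*2/5 = 7269/40000
  d_4[3] = 3387/8000*3/20 + 563/3200*1/10 + 277/1600*3/20 + 3641/16000*3/10 = 14027/80000
  d_4[4] = 3387/8000*3/20 + 563/3200*7/20 + 277/1600*2/5 + 3641/16000*3/20 = 7311/32000
d_4 = (1=13263/32000, 2=7269/40000, 3=14027/80000, 4=7311/32000)

Answer: 13263/32000 7269/40000 14027/80000 7311/32000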